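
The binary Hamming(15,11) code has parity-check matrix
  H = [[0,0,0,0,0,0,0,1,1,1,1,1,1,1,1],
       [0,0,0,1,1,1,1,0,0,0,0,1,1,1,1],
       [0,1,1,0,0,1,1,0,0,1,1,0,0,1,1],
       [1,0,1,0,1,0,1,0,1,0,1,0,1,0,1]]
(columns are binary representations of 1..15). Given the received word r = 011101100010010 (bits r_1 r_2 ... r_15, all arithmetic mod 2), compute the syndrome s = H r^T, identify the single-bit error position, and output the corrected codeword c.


s = (0, 0, 0, 1)^T, error position = 1, corrected codeword c = 111101100010010

Compute s = H r^T mod 2 one row at a time:
  s_1 = 0 + 0 + 0 + 1 + 0 + 0 + 1 + 0 = 2 ≡ 0 (mod 2).
  s_2 = 1 + 0 + 1 + 1 + 0 + 0 + 1 + 0 = 4 ≡ 0 (mod 2).
  s_3 = 1 + 1 + 1 + 1 + 0 + 1 + 1 + 0 = 6 ≡ 0 (mod 2).
  s_4 = 0 + 1 + 0 + 1 + 0 + 1 + 0 + 0 = 3 ≡ 1 (mod 2).
s = (0, 0, 0, 1)^T — this equals column 1 of H (binary 0001), so error is at position 1.
Correct: flip bit 1 of r = 011101100010010 to get c = 111101100010010.


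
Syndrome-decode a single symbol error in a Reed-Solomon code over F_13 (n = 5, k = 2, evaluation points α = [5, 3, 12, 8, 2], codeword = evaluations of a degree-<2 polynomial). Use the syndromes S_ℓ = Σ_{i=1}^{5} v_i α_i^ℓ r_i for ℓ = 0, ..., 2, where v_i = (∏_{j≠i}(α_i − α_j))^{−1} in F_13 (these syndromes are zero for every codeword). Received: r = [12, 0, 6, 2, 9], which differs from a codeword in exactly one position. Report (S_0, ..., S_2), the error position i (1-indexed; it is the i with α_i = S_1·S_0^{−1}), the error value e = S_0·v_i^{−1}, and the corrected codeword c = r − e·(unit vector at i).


S = (3, 9, 1), error at position 2, error magnitude e = 3, c = [12, 10, 6, 2, 9].

Step 1: column multipliers v_i = (∏_{j≠i}(α_i − α_j))^{−1} mod 13.
  i = 1 (α = 5): (5−3)(5−12)(5−8)(5−2) = 2·(−7)·(−3)·3 = 126 ≡ 9, so v_1 = 9^{−1} = 3 (mod 13).
  i = 2 (α = 3): (3−5)(3−12)(3−8)(3−2) = (−2)·(−9)·(−5)·1 = −90 ≡ 1, so v_2 = 1^{−1} = 1 (mod 13).
  i = 3 (α = 12): (12−5)(12−3)(12−8)(12−2) = 7·9·4·10 = 2520 ≡ 11, so v_3 = 11^{−1} = 6 (mod 13).
  i = 4 (α = 8): (8−5)(8−3)(8−12)(8−2) = 3·5·(−4)·6 = −360 ≡ 4, so v_4 = 4^{−1} = 10 (mod 13).
  i = 5 (α = 2): (2−5)(2−3)(2−12)(2−8) = (−3)·(−1)·(−10)·(−6) = 180 ≡ 11, so v_5 = 11^{−1} = 6 (mod 13).
  v = [3, 1, 6, 10, 6].
Step 2: syndromes of r = [12, 0, 6, 2, 9] (all sums mod 13).
  S_0 = Σ v_i r_i = 3·12 + 1·0 + 6·6 + 10·2 + 6·9 = 146 ≡ 3.
  S_1 = Σ v_i α_i r_i = 3·5·12 + 1·3·0 + 6·12·6 + 10·8·2 + 6·2·9 = 880 ≡ 9.
  α_i^2 mod 13 = [12, 9, 1, 12, 4].
  S_2 = Σ v_i α_i^2 r_i = 3·12·12 + 1·9·0 + 6·1·6 + 10·12·2 + 6·4·9 = 924 ≡ 1.
  S = (3, 9, 1) ≠ 0, so r is not a codeword (an error is present).
Step 3: locate the error. For a single error e at position i, S_ℓ = v_i·e·α_i^ℓ, so α_err = S_1/S_0.
  S_0^{−1} = 3^{−1} = 9 (mod 13), so α_err = 9·9 = 81 ≡ 3 = α_2. Error position i = 2.
  Consistency check: S_2/S_1 = 1·3 = 3 ≡ 3 = α_err ✓ (single-error assumption holds).
Step 4: error magnitude e = S_0/v_2 = S_0·∏_{j≠2}(α_2 − α_j) = 3·1 = 3 ≡ 3 (mod 13).
Step 5: correct position 2: c_2 = r_2 − e = 0 − 3 ≡ 10 (mod 13). Hence c = [12, 10, 6, 2, 9].
  Check: interpolating c through the α_i gives m(x) = 7 + 1·x (degree < 2) with m(α_i) = c_i for every i, so c is indeed a codeword.


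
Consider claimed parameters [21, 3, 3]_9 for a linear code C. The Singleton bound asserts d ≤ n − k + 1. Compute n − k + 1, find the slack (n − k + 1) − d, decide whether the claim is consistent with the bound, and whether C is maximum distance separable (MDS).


Singleton RHS = n − k + 1 = 19, slack = 16, bound satisfied, not MDS.

Singleton bound: d ≤ n − k + 1.
Here n = 21, k = 3, so n − k + 1 = 19.
Given d = 3, check d ≤ 19: YES.
Slack = (n − k + 1) − d = 16.
The code is NOT MDS (slack = 16 > 0).
Description: the claimed parameters are [21, 3, 3]_9; such a code would be non-MDS.


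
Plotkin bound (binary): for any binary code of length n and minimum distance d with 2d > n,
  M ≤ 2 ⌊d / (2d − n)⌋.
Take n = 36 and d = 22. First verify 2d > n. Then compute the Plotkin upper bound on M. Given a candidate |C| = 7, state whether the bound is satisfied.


Plotkin bound M ≤ 4; given |C| = 7 > bound (violated).

Check applicability: 2d = 44, n = 36.
2d − n = 8 > 0, so Plotkin applies.
Compute d/(2d−n) = 22/8 ≈ 2.7500.
⌊d/(2d−n)⌋ = 2.
Plotkin bound: M ≤ 2·2 = 4.
Given |C| = 7, check: VIOLATED.
This |C| is above the Plotkin bound, so no binary code with n = 36, d = 22 and 7 codewords exists.


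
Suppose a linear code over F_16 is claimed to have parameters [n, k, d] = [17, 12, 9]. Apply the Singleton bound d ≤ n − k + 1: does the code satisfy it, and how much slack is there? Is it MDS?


Singleton RHS = n − k + 1 = 6, slack = -3, bound violated (no such code; not MDS).

Singleton bound: d ≤ n − k + 1.
Here n = 17, k = 12, so n − k + 1 = 6.
Given d = 9, check d ≤ 6: NO.
Slack = (n − k + 1) − d = -3.
The slack is negative: d = 9 exceeds n − k + 1 = 6 by 3, so the Singleton bound is violated and no linear [17, 12, 9]_16 code can exist. In particular it is not MDS (MDS requires d = n − k + 1 exactly).
Description: the claimed parameters are [17, 12, 9]_16; such a code would be impossible (violates the Singleton bound).


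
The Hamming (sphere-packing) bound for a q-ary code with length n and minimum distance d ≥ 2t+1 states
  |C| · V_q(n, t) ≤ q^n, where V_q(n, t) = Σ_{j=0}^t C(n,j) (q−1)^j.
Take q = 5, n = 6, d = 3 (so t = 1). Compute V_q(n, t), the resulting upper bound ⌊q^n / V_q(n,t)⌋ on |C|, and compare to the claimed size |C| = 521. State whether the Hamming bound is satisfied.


V_q(n, t) = 25, q^n = 15625, Hamming bound = 625, |C| = 521 ≤ bound (satisfied).

Step 1: Compute V_q(n, t) = Σ_{j=0}^1 C(n, j) (q−1)^j.
  j = 0: C(6,0)·(4)^0 = 1·1 = 1.
  j = 1: C(6,1)·(4)^1 = 6·4 = 24.
  V_q(n, t) = 1 + 24 = 25.
Step 2: q^n = 5^6 = 15625.
Step 3: Hamming bound ⌊q^n / V_q(n,t)⌋ = ⌊15625/25⌋ = 625.
Step 4: Compare |C| = 521 to 625: satisfied.
The claimed |C| lies below the Hamming bound.


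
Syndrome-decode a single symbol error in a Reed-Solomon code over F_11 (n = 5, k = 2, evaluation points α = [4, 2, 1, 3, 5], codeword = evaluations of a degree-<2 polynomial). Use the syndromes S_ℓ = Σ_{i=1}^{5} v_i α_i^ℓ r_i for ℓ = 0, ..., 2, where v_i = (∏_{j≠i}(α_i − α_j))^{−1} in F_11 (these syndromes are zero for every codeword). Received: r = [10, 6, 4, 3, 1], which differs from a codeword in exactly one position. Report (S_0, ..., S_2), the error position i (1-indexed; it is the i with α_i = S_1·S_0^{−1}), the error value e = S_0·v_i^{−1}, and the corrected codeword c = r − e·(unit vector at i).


S = (7, 10, 8), error at position 4, error magnitude e = 6, c = [10, 6, 4, 8, 1].

Step 1: column multipliers v_i = (∏_{j≠i}(α_i − α_j))^{−1} mod 11.
  i = 1 (α = 4): (4−2)(4−1)(4−3)(4−5) = 2·3·1·(−1) = −6 ≡ 5, so v_1 = 5^{−1} = 9 (mod 11).
  i = 2 (α = 2): (2−4)(2−1)(2−3)(2−5) = (−2)·1·(−1)·(−3) = −6 ≡ 5, so v_2 = 5^{−1} = 9 (mod 11).
  i = 3 (α = 1): (1−4)(1−2)(1−3)(1−5) = (−3)·(−1)·(−2)·(−4) = 24 ≡ 2, so v_3 = 2^{−1} = 6 (mod 11).
  i = 4 (α = 3): (3−4)(3−2)(3−1)(3−5) = (−1)·1·2·(−2) = 4 ≡ 4, so v_4 = 4^{−1} = 3 (mod 11).
  i = 5 (α = 5): (5−4)(5−2)(5−1)(5−3) = 1·3·4·2 = 24 ≡ 2, so v_5 = 2^{−1} = 6 (mod 11).
  v = [9, 9, 6, 3, 6].
Step 2: syndromes of r = [10, 6, 4, 3, 1] (all sums mod 11).
  S_0 = Σ v_i r_i = 9·10 + 9·6 + 6·4 + 3·3 + 6·1 = 183 ≡ 7.
  S_1 = Σ v_i α_i r_i = 9·4·10 + 9·2·6 + 6·1·4 + 3·3·3 + 6·5·1 = 549 ≡ 10.
  α_i^2 mod 11 = [5, 4, 1, 9, 3].
  S_2 = Σ v_i α_i^2 r_i = 9·5·10 + 9·4·6 + 6·1·4 + 3·9·3 + 6·3·1 = 789 ≡ 8.
  S = (7, 10, 8) ≠ 0, so r is not a codeword (an error is present).
Step 3: locate the error. For a single error e at position i, S_ℓ = v_i·e·α_i^ℓ, so α_err = S_1/S_0.
  S_0^{−1} = 7^{−1} = 8 (mod 11), so α_err = 10·8 = 80 ≡ 3 = α_4. Error position i = 4.
  Consistency check: S_2/S_1 = 8·10 = 80 ≡ 3 = α_err ✓ (single-error assumption holds).
Step 4: error magnitude e = S_0/v_4 = S_0·∏_{j≠4}(α_4 − α_j) = 7·4 = 28 ≡ 6 (mod 11).
Step 5: correct position 4: c_4 = r_4 − e = 3 − 6 ≡ 8 (mod 11). Hence c = [10, 6, 4, 8, 1].
  Check: interpolating c through the α_i gives m(x) = 2 + 2·x (degree < 2) with m(α_i) = c_i for every i, so c is indeed a codeword.


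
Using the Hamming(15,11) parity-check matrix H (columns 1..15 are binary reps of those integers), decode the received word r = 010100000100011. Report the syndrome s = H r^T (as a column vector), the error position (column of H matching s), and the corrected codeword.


s = (1, 1, 0, 1)^T, error position = 13, corrected codeword c = 010100000100111

Compute s = H r^T mod 2 one row at a time:
  s_1 = 0 + 0 + 1 + 0 + 0 + 0 + 1 + 1 = 3 ≡ 1 (mod 2).
  s_2 = 1 + 0 + 0 + 0 + 0 + 0 + 1 + 1 = 3 ≡ 1 (mod 2).
  s_3 = 1 + 0 + 0 + 0 + 1 + 0 + 1 + 1 = 4 ≡ 0 (mod 2).
  s_4 = 0 + 0 + 0 + 0 + 0 + 0 + 0 + 1 = 1 ≡ 1 (mod 2).
s = (1, 1, 0, 1)^T — this equals column 13 of H (binary 1101), so error is at position 13.
Correct: flip bit 13 of r = 010100000100011 to get c = 010100000100111.


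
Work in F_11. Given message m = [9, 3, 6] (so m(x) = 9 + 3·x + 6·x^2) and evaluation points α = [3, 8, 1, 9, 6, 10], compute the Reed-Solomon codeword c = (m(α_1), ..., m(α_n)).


c = [6, 10, 7, 5, 1, 1]

Message polynomial: m(x) = 9 + 3·x + 6·x^2 (mod 11).
For each evaluation point α_i, compute m(α_i) mod 11:
  α_1 = 3: Horner steps 6 → 10 → 6, so m(3) = 6.
  α_2 = 8: Horner steps 6 → 7 → 10, so m(8) = 10.
  α_3 = 1: Horner steps 6 → 9 → 7, so m(1) = 7.
  α_4 = 9: Horner steps 6 → 2 → 5, so m(9) = 5.
  α_5 = 6: Horner steps 6 → 6 → 1, so m(6) = 1.
  α_6 = 10: Horner steps 6 → 8 → 1, so m(10) = 1.
Codeword c = [6, 10, 7, 5, 1, 1] ∈ F_11^6.


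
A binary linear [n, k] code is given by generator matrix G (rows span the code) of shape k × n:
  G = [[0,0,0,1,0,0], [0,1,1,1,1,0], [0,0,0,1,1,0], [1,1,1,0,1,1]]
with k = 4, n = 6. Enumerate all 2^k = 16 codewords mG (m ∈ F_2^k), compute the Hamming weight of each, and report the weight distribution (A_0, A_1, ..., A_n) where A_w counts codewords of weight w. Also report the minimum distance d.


Weight distribution: A_0 = 1, A_1 = 2, A_2 = 3, A_3 = 4, A_4 = 3, A_5 = 2, A_6 = 1. Minimum distance d = 1.

Enumerate all 2^4 = 16 messages m ∈ F_2^4.
For each, compute codeword c = mG in F_2^6, then tally its weight.
  m = 0000 → c = 000000, weight = 0.
  m = 1000 → c = 000100, weight = 1.
  m = 0100 → c = 011110, weight = 4.
  m = 1100 → c = 011010, weight = 3.
  m = 0010 → c = 000110, weight = 2.
  m = 1010 → c = 000010, weight = 1.
  m = 0110 → c = 011000, weight = 2.
  m = 1110 → c = 011100, weight = 3.
  m = 0001 → c = 111011, weight = 5.
  m = 1001 → c = 111111, weight = 6.
  m = 0101 → c = 100101, weight = 3.
  m = 1101 → c = 100001, weight = 2.
  m = 0011 → c = 111101, weight = 5.
  m = 1011 → c = 111001, weight = 4.
  m = 0111 → c = 100011, weight = 3.
  m = 1111 → c = 100111, weight = 4.
Tally weights:
  weight 0: 1 codewords.
  weight 1: 2 codewords.
  weight 2: 3 codewords.
  weight 3: 4 codewords.
  weight 4: 3 codewords.
  weight 5: 2 codewords.
  weight 6: 1 codewords.
Minimum distance d = smallest w > 0 with A_w > 0 = 1.
Sanity: Σ A_w = 16 = 2^4 = 16 ✓.


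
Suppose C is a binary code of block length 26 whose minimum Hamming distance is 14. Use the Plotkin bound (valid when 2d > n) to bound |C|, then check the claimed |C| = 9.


Plotkin bound M ≤ 14; given |C| = 9 ≤ bound (satisfied).

Check applicability: 2d = 28, n = 26.
2d − n = 2 > 0, so Plotkin applies.
Compute d/(2d−n) = 14/2 ≈ 7.0000.
⌊d/(2d−n)⌋ = 7.
Plotkin bound: M ≤ 2·7 = 14.
Given |C| = 9, check: satisfied.
This |C| is below the Plotkin bound.


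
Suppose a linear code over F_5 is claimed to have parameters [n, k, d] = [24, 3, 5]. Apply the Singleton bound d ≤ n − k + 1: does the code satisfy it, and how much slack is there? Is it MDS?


Singleton RHS = n − k + 1 = 22, slack = 17, bound satisfied, not MDS.

Singleton bound: d ≤ n − k + 1.
Here n = 24, k = 3, so n − k + 1 = 22.
Given d = 5, check d ≤ 22: YES.
Slack = (n − k + 1) − d = 17.
The code is NOT MDS (slack = 17 > 0).
Description: the claimed parameters are [24, 3, 5]_5; such a code would be non-MDS.


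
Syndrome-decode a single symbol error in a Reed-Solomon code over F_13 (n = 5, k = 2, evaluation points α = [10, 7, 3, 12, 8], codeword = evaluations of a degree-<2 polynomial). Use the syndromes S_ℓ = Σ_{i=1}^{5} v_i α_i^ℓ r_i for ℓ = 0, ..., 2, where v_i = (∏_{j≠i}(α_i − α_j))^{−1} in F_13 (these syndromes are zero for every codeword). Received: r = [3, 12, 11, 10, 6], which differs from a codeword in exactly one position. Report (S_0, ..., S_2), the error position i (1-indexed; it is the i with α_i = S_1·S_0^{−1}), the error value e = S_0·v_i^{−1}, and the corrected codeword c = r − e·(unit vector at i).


S = (10, 2, 3), error at position 5, error magnitude e = 10, c = [3, 12, 11, 10, 9].

Step 1: column multipliers v_i = (∏_{j≠i}(α_i − α_j))^{−1} mod 13.
  i = 1 (α = 10): (10−7)(10−3)(10−12)(10−8) = 3·7·(−2)·2 = −84 ≡ 7, so v_1 = 7^{−1} = 2 (mod 13).
  i = 2 (α = 7): (7−10)(7−3)(7−12)(7−8) = (−3)·4·(−5)·(−1) = −60 ≡ 5, so v_2 = 5^{−1} = 8 (mod 13).
  i = 3 (α = 3): (3−10)(3−7)(3−12)(3−8) = (−7)·(−4)·(−9)·(−5) = 1260 ≡ 12, so v_3 = 12^{−1} = 12 (mod 13).
  i = 4 (α = 12): (12−10)(12−7)(12−3)(12−8) = 2·5·9·4 = 360 ≡ 9, so v_4 = 9^{−1} = 3 (mod 13).
  i = 5 (α = 8): (8−10)(8−7)(8−3)(8−12) = (−2)·1·5·(−4) = 40 ≡ 1, so v_5 = 1^{−1} = 1 (mod 13).
  v = [2, 8, 12, 3, 1].
Step 2: syndromes of r = [3, 12, 11, 10, 6] (all sums mod 13).
  S_0 = Σ v_i r_i = 2·3 + 8·12 + 12·11 + 3·10 + 1·6 = 270 ≡ 10.
  S_1 = Σ v_i α_i r_i = 2·10·3 + 8·7·12 + 12·3·11 + 3·12·10 + 1·8·6 = 1536 ≡ 2.
  α_i^2 mod 13 = [9, 10, 9, 1, 12].
  S_2 = Σ v_i α_i^2 r_i = 2·9·3 + 8·10·12 + 12·9·11 + 3·1·10 + 1·12·6 = 2304 ≡ 3.
  S = (10, 2, 3) ≠ 0, so r is not a codeword (an error is present).
Step 3: locate the error. For a single error e at position i, S_ℓ = v_i·e·α_i^ℓ, so α_err = S_1/S_0.
  S_0^{−1} = 10^{−1} = 4 (mod 13), so α_err = 2·4 = 8 ≡ 8 = α_5. Error position i = 5.
  Consistency check: S_2/S_1 = 3·7 = 21 ≡ 8 = α_err ✓ (single-error assumption holds).
Step 4: error magnitude e = S_0/v_5 = S_0·∏_{j≠5}(α_5 − α_j) = 10·1 = 10 ≡ 10 (mod 13).
Step 5: correct position 5: c_5 = r_5 − e = 6 − 10 ≡ 9 (mod 13). Hence c = [3, 12, 11, 10, 9].
  Check: interpolating c through the α_i gives m(x) = 7 + 10·x (degree < 2) with m(α_i) = c_i for every i, so c is indeed a codeword.


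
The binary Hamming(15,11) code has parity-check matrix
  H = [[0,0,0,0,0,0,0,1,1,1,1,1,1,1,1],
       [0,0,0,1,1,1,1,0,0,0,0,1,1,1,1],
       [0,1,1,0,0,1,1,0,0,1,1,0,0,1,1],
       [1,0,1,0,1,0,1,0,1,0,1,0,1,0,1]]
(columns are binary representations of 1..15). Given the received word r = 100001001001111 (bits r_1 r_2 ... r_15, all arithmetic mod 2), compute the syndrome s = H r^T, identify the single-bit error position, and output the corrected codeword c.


s = (1, 1, 1, 0)^T, error position = 14, corrected codeword c = 100001001001101

Compute s = H r^T mod 2 one row at a time:
  s_1 = 0 + 1 + 0 + 0 + 1 + 1 + 1 + 1 = 5 ≡ 1 (mod 2).
  s_2 = 0 + 0 + 1 + 0 + 1 + 1 + 1 + 1 = 5 ≡ 1 (mod 2).
  s_3 = 0 + 0 + 1 + 0 + 0 + 0 + 1 + 1 = 3 ≡ 1 (mod 2).
  s_4 = 1 + 0 + 0 + 0 + 1 + 0 + 1 + 1 = 4 ≡ 0 (mod 2).
s = (1, 1, 1, 0)^T — this equals column 14 of H (binary 1110), so error is at position 14.
Correct: flip bit 14 of r = 100001001001111 to get c = 100001001001101.


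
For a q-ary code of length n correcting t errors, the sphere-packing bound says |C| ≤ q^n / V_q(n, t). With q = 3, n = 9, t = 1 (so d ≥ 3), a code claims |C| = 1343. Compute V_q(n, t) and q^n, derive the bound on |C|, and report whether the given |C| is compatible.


V_q(n, t) = 19, q^n = 19683, Hamming bound = 1035, |C| = 1343 > bound (violated).

Step 1: Compute V_q(n, t) = Σ_{j=0}^1 C(n, j) (q−1)^j.
  j = 0: C(9,0)·(2)^0 = 1·1 = 1.
  j = 1: C(9,1)·(2)^1 = 9·2 = 18.
  V_q(n, t) = 1 + 18 = 19.
Step 2: q^n = 3^9 = 19683.
Step 3: Hamming bound ⌊q^n / V_q(n,t)⌋ = ⌊19683/19⌋ = 1035.
Step 4: Compare |C| = 1343 to 1035: violated.
The claimed |C| lies above the Hamming bound, so no 3-ary code of length 9 with d ≥ 3 can have 1343 codewords.


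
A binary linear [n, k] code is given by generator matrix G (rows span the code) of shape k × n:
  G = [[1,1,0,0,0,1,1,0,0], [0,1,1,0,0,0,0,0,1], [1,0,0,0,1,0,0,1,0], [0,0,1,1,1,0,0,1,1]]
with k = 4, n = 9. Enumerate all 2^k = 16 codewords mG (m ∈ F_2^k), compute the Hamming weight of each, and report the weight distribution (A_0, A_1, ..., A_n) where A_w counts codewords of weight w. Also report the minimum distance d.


Weight distribution: A_0 = 1, A_3 = 4, A_4 = 3, A_5 = 3, A_6 = 4, A_9 = 1. Minimum distance d = 3.

Enumerate all 2^4 = 16 messages m ∈ F_2^4.
For each, compute codeword c = mG in F_2^9, then tally its weight.
  m = 0000 → c = 000000000, weight = 0.
  m = 1000 → c = 110001100, weight = 4.
  m = 0100 → c = 011000001, weight = 3.
  m = 1100 → c = 101001101, weight = 5.
  m = 0010 → c = 100010010, weight = 3.
  m = 1010 → c = 010011110, weight = 5.
  m = 0110 → c = 111010011, weight = 6.
  m = 1110 → c = 001011111, weight = 6.
  m = 0001 → c = 001110011, weight = 5.
  m = 1001 → c = 111111111, weight = 9.
  m = 0101 → c = 010110010, weight = 4.
  m = 1101 → c = 100111110, weight = 6.
  m = 0011 → c = 101100001, weight = 4.
  m = 1011 → c = 011101101, weight = 6.
  m = 0111 → c = 110100000, weight = 3.
  m = 1111 → c = 000101100, weight = 3.
Tally weights:
  weight 0: 1 codewords.
  weight 3: 4 codewords.
  weight 4: 3 codewords.
  weight 5: 3 codewords.
  weight 6: 4 codewords.
  weight 9: 1 codewords.
Minimum distance d = smallest w > 0 with A_w > 0 = 3.
Sanity: Σ A_w = 16 = 2^4 = 16 ✓.


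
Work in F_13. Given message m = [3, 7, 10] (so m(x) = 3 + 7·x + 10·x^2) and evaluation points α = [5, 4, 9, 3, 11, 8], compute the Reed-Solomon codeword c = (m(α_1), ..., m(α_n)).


c = [2, 9, 5, 10, 3, 10]

Message polynomial: m(x) = 3 + 7·x + 10·x^2 (mod 13).
For each evaluation point α_i, compute m(α_i) mod 13:
  α_1 = 5: Horner steps 10 → 5 → 2, so m(5) = 2.
  α_2 = 4: Horner steps 10 → 8 → 9, so m(4) = 9.
  α_3 = 9: Horner steps 10 → 6 → 5, so m(9) = 5.
  α_4 = 3: Horner steps 10 → 11 → 10, so m(3) = 10.
  α_5 = 11: Horner steps 10 → 0 → 3, so m(11) = 3.
  α_6 = 8: Horner steps 10 → 9 → 10, so m(8) = 10.
Codeword c = [2, 9, 5, 10, 3, 10] ∈ F_13^6.


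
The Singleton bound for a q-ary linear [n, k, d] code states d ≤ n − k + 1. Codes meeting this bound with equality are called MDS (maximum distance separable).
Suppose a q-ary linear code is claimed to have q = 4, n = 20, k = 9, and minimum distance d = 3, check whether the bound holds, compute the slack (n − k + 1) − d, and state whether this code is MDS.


Singleton RHS = n − k + 1 = 12, slack = 9, bound satisfied, not MDS.

Singleton bound: d ≤ n − k + 1.
Here n = 20, k = 9, so n − k + 1 = 12.
Given d = 3, check d ≤ 12: YES.
Slack = (n − k + 1) − d = 9.
The code is NOT MDS (slack = 9 > 0).
Description: the claimed parameters are [20, 9, 3]_4; such a code would be non-MDS.


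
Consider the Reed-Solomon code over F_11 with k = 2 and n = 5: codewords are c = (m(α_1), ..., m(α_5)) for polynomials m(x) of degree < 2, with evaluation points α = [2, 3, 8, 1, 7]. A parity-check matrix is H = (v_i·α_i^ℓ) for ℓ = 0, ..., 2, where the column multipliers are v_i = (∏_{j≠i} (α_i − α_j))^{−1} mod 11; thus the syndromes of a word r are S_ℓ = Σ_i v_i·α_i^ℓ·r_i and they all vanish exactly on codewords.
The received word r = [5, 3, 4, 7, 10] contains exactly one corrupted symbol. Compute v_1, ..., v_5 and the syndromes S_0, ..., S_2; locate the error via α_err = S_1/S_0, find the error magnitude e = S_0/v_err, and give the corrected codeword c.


S = (4, 6, 9), error at position 5, error magnitude e = 4, c = [5, 3, 4, 7, 6].

Step 1: column multipliers v_i = (∏_{j≠i}(α_i − α_j))^{−1} mod 11.
  i = 1 (α = 2): (2−3)(2−8)(2−1)(2−7) = (−1)·(−6)·1·(−5) = −30 ≡ 3, so v_1 = 3^{−1} = 4 (mod 11).
  i = 2 (α = 3): (3−2)(3−8)(3−1)(3−7) = 1·(−5)·2·(−4) = 40 ≡ 7, so v_2 = 7^{−1} = 8 (mod 11).
  i = 3 (α = 8): (8−2)(8−3)(8−1)(8−7) = 6·5·7·1 = 210 ≡ 1, so v_3 = 1^{−1} = 1 (mod 11).
  i = 4 (α = 1): (1−2)(1−3)(1−8)(1−7) = (−1)·(−2)·(−7)·(−6) = 84 ≡ 7, so v_4 = 7^{−1} = 8 (mod 11).
  i = 5 (α = 7): (7−2)(7−3)(7−8)(7−1) = 5·4·(−1)·6 = −120 ≡ 1, so v_5 = 1^{−1} = 1 (mod 11).
  v = [4, 8, 1, 8, 1].
Step 2: syndromes of r = [5, 3, 4, 7, 10] (all sums mod 11).
  S_0 = Σ v_i r_i = 4·5 + 8·3 + 1·4 + 8·7 + 1·10 = 114 ≡ 4.
  S_1 = Σ v_i α_i r_i = 4·2·5 + 8·3·3 + 1·8·4 + 8·1·7 + 1·7·10 = 270 ≡ 6.
  α_i^2 mod 11 = [4, 9, 9, 1, 5].
  S_2 = Σ v_i α_i^2 r_i = 4·4·5 + 8·9·3 + 1·9·4 + 8·1·7 + 1·5·10 = 438 ≡ 9.
  S = (4, 6, 9) ≠ 0, so r is not a codeword (an error is present).
Step 3: locate the error. For a single error e at position i, S_ℓ = v_i·e·α_i^ℓ, so α_err = S_1/S_0.
  S_0^{−1} = 4^{−1} = 3 (mod 11), so α_err = 6·3 = 18 ≡ 7 = α_5. Error position i = 5.
  Consistency check: S_2/S_1 = 9·2 = 18 ≡ 7 = α_err ✓ (single-error assumption holds).
Step 4: error magnitude e = S_0/v_5 = S_0·∏_{j≠5}(α_5 − α_j) = 4·1 = 4 ≡ 4 (mod 11).
Step 5: correct position 5: c_5 = r_5 − e = 10 − 4 ≡ 6 (mod 11). Hence c = [5, 3, 4, 7, 6].
  Check: interpolating c through the α_i gives m(x) = 9 + 9·x (degree < 2) with m(α_i) = c_i for every i, so c is indeed a codeword.


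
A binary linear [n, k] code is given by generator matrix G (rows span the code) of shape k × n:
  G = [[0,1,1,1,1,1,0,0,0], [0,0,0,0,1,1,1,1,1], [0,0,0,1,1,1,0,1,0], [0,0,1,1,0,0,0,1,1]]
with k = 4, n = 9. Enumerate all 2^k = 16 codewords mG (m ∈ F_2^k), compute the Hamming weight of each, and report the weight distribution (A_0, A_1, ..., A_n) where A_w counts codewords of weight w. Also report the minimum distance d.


Weight distribution: A_0 = 1, A_2 = 1, A_3 = 4, A_4 = 3, A_5 = 4, A_6 = 3. Minimum distance d = 2.

Enumerate all 2^4 = 16 messages m ∈ F_2^4.
For each, compute codeword c = mG in F_2^9, then tally its weight.
  m = 0000 → c = 000000000, weight = 0.
  m = 1000 → c = 011111000, weight = 5.
  m = 0100 → c = 000011111, weight = 5.
  m = 1100 → c = 011100111, weight = 6.
  m = 0010 → c = 000111010, weight = 4.
  m = 1010 → c = 011000010, weight = 3.
  m = 0110 → c = 000100101, weight = 3.
  m = 1110 → c = 011011101, weight = 6.
  m = 0001 → c = 001100011, weight = 4.
  m = 1001 → c = 010011011, weight = 5.
  m = 0101 → c = 001111100, weight = 5.
  m = 1101 → c = 010000100, weight = 2.
  m = 0011 → c = 001011001, weight = 4.
  m = 1011 → c = 010100001, weight = 3.
  m = 0111 → c = 001000110, weight = 3.
  m = 1111 → c = 010111110, weight = 6.
Tally weights:
  weight 0: 1 codewords.
  weight 2: 1 codewords.
  weight 3: 4 codewords.
  weight 4: 3 codewords.
  weight 5: 4 codewords.
  weight 6: 3 codewords.
Minimum distance d = smallest w > 0 with A_w > 0 = 2.
Sanity: Σ A_w = 16 = 2^4 = 16 ✓.


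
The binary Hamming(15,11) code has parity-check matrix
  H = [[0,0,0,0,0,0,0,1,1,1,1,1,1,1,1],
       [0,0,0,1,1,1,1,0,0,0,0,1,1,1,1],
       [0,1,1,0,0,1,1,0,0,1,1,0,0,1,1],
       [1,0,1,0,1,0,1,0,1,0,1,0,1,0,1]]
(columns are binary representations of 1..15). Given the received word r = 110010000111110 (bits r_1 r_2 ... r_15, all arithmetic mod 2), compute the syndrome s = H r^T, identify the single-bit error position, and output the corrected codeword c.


s = (1, 0, 0, 0)^T, error position = 8, corrected codeword c = 110010010111110

Compute s = H r^T mod 2 one row at a time:
  s_1 = 0 + 0 + 1 + 1 + 1 + 1 + 1 + 0 = 5 ≡ 1 (mod 2).
  s_2 = 0 + 1 + 0 + 0 + 1 + 1 + 1 + 0 = 4 ≡ 0 (mod 2).
  s_3 = 1 + 0 + 0 + 0 + 1 + 1 + 1 + 0 = 4 ≡ 0 (mod 2).
  s_4 = 1 + 0 + 1 + 0 + 0 + 1 + 1 + 0 = 4 ≡ 0 (mod 2).
s = (1, 0, 0, 0)^T — this equals column 8 of H (binary 1000), so error is at position 8.
Correct: flip bit 8 of r = 110010000111110 to get c = 110010010111110.


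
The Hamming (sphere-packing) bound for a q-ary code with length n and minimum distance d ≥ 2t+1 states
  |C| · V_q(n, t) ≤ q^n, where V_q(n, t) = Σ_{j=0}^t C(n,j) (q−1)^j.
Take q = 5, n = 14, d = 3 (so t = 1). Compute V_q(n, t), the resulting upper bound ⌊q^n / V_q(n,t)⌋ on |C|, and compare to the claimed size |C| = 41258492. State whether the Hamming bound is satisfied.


V_q(n, t) = 57, q^n = 6103515625, Hamming bound = 107079221, |C| = 41258492 ≤ bound (satisfied).

Step 1: Compute V_q(n, t) = Σ_{j=0}^1 C(n, j) (q−1)^j.
  j = 0: C(14,0)·(4)^0 = 1·1 = 1.
  j = 1: C(14,1)·(4)^1 = 14·4 = 56.
  V_q(n, t) = 1 + 56 = 57.
Step 2: q^n = 5^14 = 6103515625.
Step 3: Hamming bound ⌊q^n / V_q(n,t)⌋ = ⌊6103515625/57⌋ = 107079221.
Step 4: Compare |C| = 41258492 to 107079221: satisfied.
The claimed |C| lies below the Hamming bound.


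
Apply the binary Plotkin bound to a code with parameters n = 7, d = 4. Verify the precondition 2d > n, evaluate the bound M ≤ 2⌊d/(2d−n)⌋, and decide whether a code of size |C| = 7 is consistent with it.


Plotkin bound M ≤ 8; given |C| = 7 ≤ bound (satisfied).

Check applicability: 2d = 8, n = 7.
2d − n = 1 > 0, so Plotkin applies.
Compute d/(2d−n) = 4/1 ≈ 4.0000.
⌊d/(2d−n)⌋ = 4.
Plotkin bound: M ≤ 2·4 = 8.
Given |C| = 7, check: satisfied.
This |C| is below the Plotkin bound.


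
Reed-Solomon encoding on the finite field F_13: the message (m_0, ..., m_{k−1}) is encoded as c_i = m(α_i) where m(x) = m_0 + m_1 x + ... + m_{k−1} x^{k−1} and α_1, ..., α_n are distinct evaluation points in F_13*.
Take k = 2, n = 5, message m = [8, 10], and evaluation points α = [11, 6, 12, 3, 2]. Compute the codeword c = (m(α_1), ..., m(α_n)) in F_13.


c = [1, 3, 11, 12, 2]

Message polynomial: m(x) = 8 + 10·x (mod 13).
For each evaluation point α_i, compute m(α_i) mod 13:
  α_1 = 11: Horner steps 10 → 1, so m(11) = 1.
  α_2 = 6: Horner steps 10 → 3, so m(6) = 3.
  α_3 = 12: Horner steps 10 → 11, so m(12) = 11.
  α_4 = 3: Horner steps 10 → 12, so m(3) = 12.
  α_5 = 2: Horner steps 10 → 2, so m(2) = 2.
Codeword c = [1, 3, 11, 12, 2] ∈ F_13^5.


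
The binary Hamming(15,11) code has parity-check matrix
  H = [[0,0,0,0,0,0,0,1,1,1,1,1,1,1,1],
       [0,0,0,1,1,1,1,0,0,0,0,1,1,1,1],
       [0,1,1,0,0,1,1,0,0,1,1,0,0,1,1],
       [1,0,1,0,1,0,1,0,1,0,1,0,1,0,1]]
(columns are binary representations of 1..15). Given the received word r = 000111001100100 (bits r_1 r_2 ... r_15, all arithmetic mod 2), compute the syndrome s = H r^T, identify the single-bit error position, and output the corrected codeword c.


s = (1, 0, 0, 1)^T, error position = 9, corrected codeword c = 000111000100100

Compute s = H r^T mod 2 one row at a time:
  s_1 = 0 + 1 + 1 + 0 + 0 + 1 + 0 + 0 = 3 ≡ 1 (mod 2).
  s_2 = 1 + 1 + 1 + 0 + 0 + 1 + 0 + 0 = 4 ≡ 0 (mod 2).
  s_3 = 0 + 0 + 1 + 0 + 1 + 0 + 0 + 0 = 2 ≡ 0 (mod 2).
  s_4 = 0 + 0 + 1 + 0 + 1 + 0 + 1 + 0 = 3 ≡ 1 (mod 2).
s = (1, 0, 0, 1)^T — this equals column 9 of H (binary 1001), so error is at position 9.
Correct: flip bit 9 of r = 000111001100100 to get c = 000111000100100.


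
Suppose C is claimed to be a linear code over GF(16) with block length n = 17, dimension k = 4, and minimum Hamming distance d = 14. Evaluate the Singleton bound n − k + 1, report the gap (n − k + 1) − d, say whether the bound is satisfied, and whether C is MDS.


Singleton RHS = n − k + 1 = 14, slack = 0, bound satisfied, MDS.

Singleton bound: d ≤ n − k + 1.
Here n = 17, k = 4, so n − k + 1 = 14.
Given d = 14, check d ≤ 14: YES.
Slack = (n − k + 1) − d = 0.
The code is MDS (slack = 0).
Description: the claimed parameters are [17, 4, 14]_16; such a code would be MDS (meets Singleton bound).


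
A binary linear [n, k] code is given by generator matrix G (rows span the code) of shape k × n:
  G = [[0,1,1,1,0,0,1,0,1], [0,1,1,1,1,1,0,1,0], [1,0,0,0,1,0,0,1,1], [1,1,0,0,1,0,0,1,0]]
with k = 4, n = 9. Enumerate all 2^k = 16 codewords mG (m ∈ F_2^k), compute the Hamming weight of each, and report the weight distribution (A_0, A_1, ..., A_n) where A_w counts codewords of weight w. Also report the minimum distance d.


Weight distribution: A_0 = 1, A_2 = 1, A_3 = 2, A_4 = 3, A_5 = 4, A_6 = 3, A_7 = 2. Minimum distance d = 2.

Enumerate all 2^4 = 16 messages m ∈ F_2^4.
For each, compute codeword c = mG in F_2^9, then tally its weight.
  m = 0000 → c = 000000000, weight = 0.
  m = 1000 → c = 011100101, weight = 5.
  m = 0100 → c = 011111010, weight = 6.
  m = 1100 → c = 000011111, weight = 5.
  m = 0010 → c = 100010011, weight = 4.
  m = 1010 → c = 111110110, weight = 7.
  m = 0110 → c = 111101001, weight = 6.
  m = 1110 → c = 100001100, weight = 3.
  m = 0001 → c = 110010010, weight = 4.
  m = 1001 → c = 101110111, weight = 7.
  m = 0101 → c = 101101000, weight = 4.
  m = 1101 → c = 110001101, weight = 5.
  m = 0011 → c = 010000001, weight = 2.
  m = 1011 → c = 001100100, weight = 3.
  m = 0111 → c = 001111011, weight = 6.
  m = 1111 → c = 010011110, weight = 5.
Tally weights:
  weight 0: 1 codewords.
  weight 2: 1 codewords.
  weight 3: 2 codewords.
  weight 4: 3 codewords.
  weight 5: 4 codewords.
  weight 6: 3 codewords.
  weight 7: 2 codewords.
Minimum distance d = smallest w > 0 with A_w > 0 = 2.
Sanity: Σ A_w = 16 = 2^4 = 16 ✓.


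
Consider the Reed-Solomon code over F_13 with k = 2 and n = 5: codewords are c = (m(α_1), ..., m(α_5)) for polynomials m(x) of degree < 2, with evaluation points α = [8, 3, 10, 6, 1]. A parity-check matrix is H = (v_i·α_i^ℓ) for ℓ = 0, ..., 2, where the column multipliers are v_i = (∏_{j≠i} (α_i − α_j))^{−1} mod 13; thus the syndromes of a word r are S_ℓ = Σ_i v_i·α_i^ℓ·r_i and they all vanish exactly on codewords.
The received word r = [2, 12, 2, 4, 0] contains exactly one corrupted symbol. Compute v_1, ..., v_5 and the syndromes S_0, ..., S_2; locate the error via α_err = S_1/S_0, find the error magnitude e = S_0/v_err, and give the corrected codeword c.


S = (4, 6, 9), error at position 1, error magnitude e = 12, c = [3, 12, 2, 4, 0].

Step 1: column multipliers v_i = (∏_{j≠i}(α_i − α_j))^{−1} mod 13.
  i = 1 (α = 8): (8−3)(8−10)(8−6)(8−1) = 5·(−2)·2·7 = −140 ≡ 3, so v_1 = 3^{−1} = 9 (mod 13).
  i = 2 (α = 3): (3−8)(3−10)(3−6)(3−1) = (−5)·(−7)·(−3)·2 = −210 ≡ 11, so v_2 = 11^{−1} = 6 (mod 13).
  i = 3 (α = 10): (10−8)(10−3)(10−6)(10−1) = 2·7·4·9 = 504 ≡ 10, so v_3 = 10^{−1} = 4 (mod 13).
  i = 4 (α = 6): (6−8)(6−3)(6−10)(6−1) = (−2)·3·(−4)·5 = 120 ≡ 3, so v_4 = 3^{−1} = 9 (mod 13).
  i = 5 (α = 1): (1−8)(1−3)(1−10)(1−6) = (−7)·(−2)·(−9)·(−5) = 630 ≡ 6, so v_5 = 6^{−1} = 11 (mod 13).
  v = [9, 6, 4, 9, 11].
Step 2: syndromes of r = [2, 12, 2, 4, 0] (all sums mod 13).
  S_0 = Σ v_i r_i = 9·2 + 6·12 + 4·2 + 9·4 + 11·0 = 134 ≡ 4.
  S_1 = Σ v_i α_i r_i = 9·8·2 + 6·3·12 + 4·10·2 + 9·6·4 + 11·1·0 = 656 ≡ 6.
  α_i^2 mod 13 = [12, 9, 9, 10, 1].
  S_2 = Σ v_i α_i^2 r_i = 9·12·2 + 6·9·12 + 4·9·2 + 9·10·4 + 11·1·0 = 1296 ≡ 9.
  S = (4, 6, 9) ≠ 0, so r is not a codeword (an error is present).
Step 3: locate the error. For a single error e at position i, S_ℓ = v_i·e·α_i^ℓ, so α_err = S_1/S_0.
  S_0^{−1} = 4^{−1} = 10 (mod 13), so α_err = 6·10 = 60 ≡ 8 = α_1. Error position i = 1.
  Consistency check: S_2/S_1 = 9·11 = 99 ≡ 8 = α_err ✓ (single-error assumption holds).
Step 4: error magnitude e = S_0/v_1 = S_0·∏_{j≠1}(α_1 − α_j) = 4·3 = 12 ≡ 12 (mod 13).
Step 5: correct position 1: c_1 = r_1 − e = 2 − 12 ≡ 3 (mod 13). Hence c = [3, 12, 2, 4, 0].
  Check: interpolating c through the α_i gives m(x) = 7 + 6·x (degree < 2) with m(α_i) = c_i for every i, so c is indeed a codeword.


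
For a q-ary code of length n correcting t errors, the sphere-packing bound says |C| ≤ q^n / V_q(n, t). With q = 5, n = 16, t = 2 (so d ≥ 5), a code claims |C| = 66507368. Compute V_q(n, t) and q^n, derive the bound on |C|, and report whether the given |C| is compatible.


V_q(n, t) = 1985, q^n = 152587890625, Hamming bound = 76870473, |C| = 66507368 ≤ bound (satisfied).

Step 1: Compute V_q(n, t) = Σ_{j=0}^2 C(n, j) (q−1)^j.
  j = 0: C(16,0)·(4)^0 = 1·1 = 1.
  j = 1: C(16,1)·(4)^1 = 16·4 = 64.
  j = 2: C(16,2)·(4)^2 = 120·16 = 1920.
  V_q(n, t) = 1 + 64 + 1920 = 1985.
Step 2: q^n = 5^16 = 152587890625.
Step 3: Hamming bound ⌊q^n / V_q(n,t)⌋ = ⌊152587890625/1985⌋ = 76870473.
Step 4: Compare |C| = 66507368 to 76870473: satisfied.
The claimed |C| lies below the Hamming bound.


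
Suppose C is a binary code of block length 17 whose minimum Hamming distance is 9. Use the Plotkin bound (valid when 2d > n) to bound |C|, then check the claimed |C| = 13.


Plotkin bound M ≤ 18; given |C| = 13 ≤ bound (satisfied).

Check applicability: 2d = 18, n = 17.
2d − n = 1 > 0, so Plotkin applies.
Compute d/(2d−n) = 9/1 ≈ 9.0000.
⌊d/(2d−n)⌋ = 9.
Plotkin bound: M ≤ 2·9 = 18.
Given |C| = 13, check: satisfied.
This |C| is below the Plotkin bound.


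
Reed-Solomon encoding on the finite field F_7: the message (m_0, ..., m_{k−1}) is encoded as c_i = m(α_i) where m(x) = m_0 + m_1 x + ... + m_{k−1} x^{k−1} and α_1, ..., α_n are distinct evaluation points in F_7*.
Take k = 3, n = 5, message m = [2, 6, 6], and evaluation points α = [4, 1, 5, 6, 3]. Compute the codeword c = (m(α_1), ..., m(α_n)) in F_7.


c = [3, 0, 0, 2, 4]

Message polynomial: m(x) = 2 + 6·x + 6·x^2 (mod 7).
For each evaluation point α_i, compute m(α_i) mod 7:
  α_1 = 4: Horner steps 6 → 2 → 3, so m(4) = 3.
  α_2 = 1: Horner steps 6 → 5 → 0, so m(1) = 0.
  α_3 = 5: Horner steps 6 → 1 → 0, so m(5) = 0.
  α_4 = 6: Horner steps 6 → 0 → 2, so m(6) = 2.
  α_5 = 3: Horner steps 6 → 3 → 4, so m(3) = 4.
Codeword c = [3, 0, 0, 2, 4] ∈ F_7^5.


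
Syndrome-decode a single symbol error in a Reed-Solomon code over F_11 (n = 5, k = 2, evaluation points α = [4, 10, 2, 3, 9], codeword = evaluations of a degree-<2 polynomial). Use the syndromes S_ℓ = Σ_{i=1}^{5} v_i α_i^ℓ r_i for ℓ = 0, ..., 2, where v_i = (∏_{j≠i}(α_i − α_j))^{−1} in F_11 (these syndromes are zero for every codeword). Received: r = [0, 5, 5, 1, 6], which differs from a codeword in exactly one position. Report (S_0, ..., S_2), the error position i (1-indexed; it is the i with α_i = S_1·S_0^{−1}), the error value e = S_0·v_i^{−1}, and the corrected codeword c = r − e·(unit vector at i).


S = (7, 3, 6), error at position 3, error magnitude e = 3, c = [0, 5, 2, 1, 6].

Step 1: column multipliers v_i = (∏_{j≠i}(α_i − α_j))^{−1} mod 11.
  i = 1 (α = 4): (4−10)(4−2)(4−3)(4−9) = (−6)·2·1·(−5) = 60 ≡ 5, so v_1 = 5^{−1} = 9 (mod 11).
  i = 2 (α = 10): (10−4)(10−2)(10−3)(10−9) = 6·8·7·1 = 336 ≡ 6, so v_2 = 6^{−1} = 2 (mod 11).
  i = 3 (α = 2): (2−4)(2−10)(2−3)(2−9) = (−2)·(−8)·(−1)·(−7) = 112 ≡ 2, so v_3 = 2^{−1} = 6 (mod 11).
  i = 4 (α = 3): (3−4)(3−10)(3−2)(3−9) = (−1)·(−7)·1·(−6) = −42 ≡ 2, so v_4 = 2^{−1} = 6 (mod 11).
  i = 5 (α = 9): (9−4)(9−10)(9−2)(9−3) = 5·(−1)·7·6 = −210 ≡ 10, so v_5 = 10^{−1} = 10 (mod 11).
  v = [9, 2, 6, 6, 10].
Step 2: syndromes of r = [0, 5, 5, 1, 6] (all sums mod 11).
  S_0 = Σ v_i r_i = 9·0 + 2·5 + 6·5 + 6·1 + 10·6 = 106 ≡ 7.
  S_1 = Σ v_i α_i r_i = 9·4·0 + 2·10·5 + 6·2·5 + 6·3·1 + 10·9·6 = 718 ≡ 3.
  α_i^2 mod 11 = [5, 1, 4, 9, 4].
  S_2 = Σ v_i α_i^2 r_i = 9·5·0 + 2·1·5 + 6·4·5 + 6·9·1 + 10·4·6 = 424 ≡ 6.
  S = (7, 3, 6) ≠ 0, so r is not a codeword (an error is present).
Step 3: locate the error. For a single error e at position i, S_ℓ = v_i·e·α_i^ℓ, so α_err = S_1/S_0.
  S_0^{−1} = 7^{−1} = 8 (mod 11), so α_err = 3·8 = 24 ≡ 2 = α_3. Error position i = 3.
  Consistency check: S_2/S_1 = 6·4 = 24 ≡ 2 = α_err ✓ (single-error assumption holds).
Step 4: error magnitude e = S_0/v_3 = S_0·∏_{j≠3}(α_3 − α_j) = 7·2 = 14 ≡ 3 (mod 11).
Step 5: correct position 3: c_3 = r_3 − e = 5 − 3 ≡ 2 (mod 11). Hence c = [0, 5, 2, 1, 6].
  Check: interpolating c through the α_i gives m(x) = 4 + 10·x (degree < 2) with m(α_i) = c_i for every i, so c is indeed a codeword.


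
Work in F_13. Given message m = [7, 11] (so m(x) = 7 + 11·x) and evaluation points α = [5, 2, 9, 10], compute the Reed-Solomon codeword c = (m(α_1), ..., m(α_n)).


c = [10, 3, 2, 0]

Message polynomial: m(x) = 7 + 11·x (mod 13).
For each evaluation point α_i, compute m(α_i) mod 13:
  α_1 = 5: Horner steps 11 → 10, so m(5) = 10.
  α_2 = 2: Horner steps 11 → 3, so m(2) = 3.
  α_3 = 9: Horner steps 11 → 2, so m(9) = 2.
  α_4 = 10: Horner steps 11 → 0, so m(10) = 0.
Codeword c = [10, 3, 2, 0] ∈ F_13^4.


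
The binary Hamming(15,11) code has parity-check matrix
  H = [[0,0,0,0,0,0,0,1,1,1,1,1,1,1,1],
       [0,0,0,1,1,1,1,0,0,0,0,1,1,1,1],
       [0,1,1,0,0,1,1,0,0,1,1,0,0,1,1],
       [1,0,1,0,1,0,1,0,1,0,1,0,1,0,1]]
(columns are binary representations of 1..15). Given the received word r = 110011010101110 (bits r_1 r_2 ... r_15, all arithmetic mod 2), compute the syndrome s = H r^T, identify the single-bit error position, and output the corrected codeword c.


s = (1, 1, 0, 1)^T, error position = 13, corrected codeword c = 110011010101010

Compute s = H r^T mod 2 one row at a time:
  s_1 = 1 + 0 + 1 + 0 + 1 + 1 + 1 + 0 = 5 ≡ 1 (mod 2).
  s_2 = 0 + 1 + 1 + 0 + 1 + 1 + 1 + 0 = 5 ≡ 1 (mod 2).
  s_3 = 1 + 0 + 1 + 0 + 1 + 0 + 1 + 0 = 4 ≡ 0 (mod 2).
  s_4 = 1 + 0 + 1 + 0 + 0 + 0 + 1 + 0 = 3 ≡ 1 (mod 2).
s = (1, 1, 0, 1)^T — this equals column 13 of H (binary 1101), so error is at position 13.
Correct: flip bit 13 of r = 110011010101110 to get c = 110011010101010.


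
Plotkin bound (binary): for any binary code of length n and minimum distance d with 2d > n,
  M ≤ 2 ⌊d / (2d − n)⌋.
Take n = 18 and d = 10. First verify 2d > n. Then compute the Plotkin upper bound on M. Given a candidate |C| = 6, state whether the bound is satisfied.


Plotkin bound M ≤ 10; given |C| = 6 ≤ bound (satisfied).

Check applicability: 2d = 20, n = 18.
2d − n = 2 > 0, so Plotkin applies.
Compute d/(2d−n) = 10/2 ≈ 5.0000.
⌊d/(2d−n)⌋ = 5.
Plotkin bound: M ≤ 2·5 = 10.
Given |C| = 6, check: satisfied.
This |C| is below the Plotkin bound.


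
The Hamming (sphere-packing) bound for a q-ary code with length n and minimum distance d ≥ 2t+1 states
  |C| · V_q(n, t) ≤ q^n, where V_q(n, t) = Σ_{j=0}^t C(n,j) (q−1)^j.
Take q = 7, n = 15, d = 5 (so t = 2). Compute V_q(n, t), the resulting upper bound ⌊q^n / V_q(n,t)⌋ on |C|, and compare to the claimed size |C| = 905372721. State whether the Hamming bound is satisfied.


V_q(n, t) = 3871, q^n = 4747561509943, Hamming bound = 1226443169, |C| = 905372721 ≤ bound (satisfied).

Step 1: Compute V_q(n, t) = Σ_{j=0}^2 C(n, j) (q−1)^j.
  j = 0: C(15,0)·(6)^0 = 1·1 = 1.
  j = 1: C(15,1)·(6)^1 = 15·6 = 90.
  j = 2: C(15,2)·(6)^2 = 105·36 = 3780.
  V_q(n, t) = 1 + 90 + 3780 = 3871.
Step 2: q^n = 7^15 = 4747561509943.
Step 3: Hamming bound ⌊q^n / V_q(n,t)⌋ = ⌊4747561509943/3871⌋ = 1226443169.
Step 4: Compare |C| = 905372721 to 1226443169: satisfied.
The claimed |C| lies below the Hamming bound.
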